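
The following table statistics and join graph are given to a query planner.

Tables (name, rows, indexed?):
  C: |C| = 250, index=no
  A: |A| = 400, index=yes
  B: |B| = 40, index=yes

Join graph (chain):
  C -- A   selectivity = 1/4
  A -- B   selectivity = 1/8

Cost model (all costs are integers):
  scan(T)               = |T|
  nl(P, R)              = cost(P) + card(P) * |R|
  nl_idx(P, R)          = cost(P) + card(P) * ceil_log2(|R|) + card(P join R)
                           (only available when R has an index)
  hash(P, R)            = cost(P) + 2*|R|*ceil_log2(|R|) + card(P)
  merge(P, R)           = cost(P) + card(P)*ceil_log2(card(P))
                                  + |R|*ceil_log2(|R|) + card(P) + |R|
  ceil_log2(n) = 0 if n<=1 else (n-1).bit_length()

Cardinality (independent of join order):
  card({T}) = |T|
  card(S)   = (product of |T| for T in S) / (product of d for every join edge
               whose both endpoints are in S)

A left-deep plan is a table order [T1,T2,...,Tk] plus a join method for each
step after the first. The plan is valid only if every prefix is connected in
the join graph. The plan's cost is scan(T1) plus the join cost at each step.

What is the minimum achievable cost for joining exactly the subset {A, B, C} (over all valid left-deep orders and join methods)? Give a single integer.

Selinger DP over subsets of {A,B,C}:
  {C}: scan cost=250, card=250
  {A}: scan cost=400, card=400
  {B}: scan cost=40, card=40
  {AC}: card=25000; try (C,hash)→4800, (A,merge)→6500, (C,merge)→6650, (A,hash)→7700, (A,nl_idx)→27500, (A,nl)→100250 …(+1); best=4800 via (C,hash)
  {AB}: card=2000; try (B,hash)→1280, (A,nl_idx)→2400, (A,merge)→4320, (B,merge)→4680, (B,nl_idx)→4800, (A,hash)→7280 …(+2); best=1280 via (B,hash)
  {ABC}: card=125000; try (C,hash)→7280, (C,merge)→27530, (B,hash)→30280, (B,nl_idx)→279800, (B,merge)→405080, (C,nl)→501280 …(+1); best=7280 via (C,hash)

7280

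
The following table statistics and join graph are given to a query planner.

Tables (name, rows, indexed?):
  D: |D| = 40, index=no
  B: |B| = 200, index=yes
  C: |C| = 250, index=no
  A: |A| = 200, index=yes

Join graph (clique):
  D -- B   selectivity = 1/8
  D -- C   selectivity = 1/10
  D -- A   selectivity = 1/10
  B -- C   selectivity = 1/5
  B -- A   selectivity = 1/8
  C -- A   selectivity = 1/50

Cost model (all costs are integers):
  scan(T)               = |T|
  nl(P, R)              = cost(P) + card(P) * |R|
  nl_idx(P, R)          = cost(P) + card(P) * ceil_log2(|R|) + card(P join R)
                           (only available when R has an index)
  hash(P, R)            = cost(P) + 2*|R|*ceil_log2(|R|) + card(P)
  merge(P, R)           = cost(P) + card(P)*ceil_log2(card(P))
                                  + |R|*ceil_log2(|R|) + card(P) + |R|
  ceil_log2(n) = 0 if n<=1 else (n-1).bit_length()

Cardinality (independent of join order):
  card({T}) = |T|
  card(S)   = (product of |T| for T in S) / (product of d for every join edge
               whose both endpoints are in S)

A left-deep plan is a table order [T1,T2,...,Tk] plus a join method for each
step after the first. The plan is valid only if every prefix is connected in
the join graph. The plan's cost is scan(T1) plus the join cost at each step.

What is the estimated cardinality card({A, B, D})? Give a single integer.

Tables in S: A(200), B(200), D(40)
Edges inside S: D-B(d=8), D-A(d=10), B-A(d=8)
numerator = 200 * 200 * 40 = 1600000
denominator = 8 * 10 * 8 = 640
card(S) = 1600000 / 640 = 2500

2500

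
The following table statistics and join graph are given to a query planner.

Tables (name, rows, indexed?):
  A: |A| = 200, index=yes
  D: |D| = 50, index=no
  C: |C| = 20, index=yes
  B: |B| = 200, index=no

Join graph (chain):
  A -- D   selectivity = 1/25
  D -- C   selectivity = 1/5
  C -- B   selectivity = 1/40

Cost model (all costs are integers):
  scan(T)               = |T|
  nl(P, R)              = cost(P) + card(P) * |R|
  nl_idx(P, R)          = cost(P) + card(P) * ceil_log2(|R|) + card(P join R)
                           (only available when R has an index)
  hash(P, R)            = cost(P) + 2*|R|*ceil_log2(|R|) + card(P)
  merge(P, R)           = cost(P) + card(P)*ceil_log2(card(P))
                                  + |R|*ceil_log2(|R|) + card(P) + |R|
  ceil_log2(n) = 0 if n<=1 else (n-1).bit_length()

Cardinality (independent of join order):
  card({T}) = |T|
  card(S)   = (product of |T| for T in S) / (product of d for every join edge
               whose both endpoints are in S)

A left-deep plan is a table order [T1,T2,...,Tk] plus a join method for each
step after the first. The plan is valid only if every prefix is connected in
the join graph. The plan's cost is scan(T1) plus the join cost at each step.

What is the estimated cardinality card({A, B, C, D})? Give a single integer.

Tables in S: A(200), B(200), C(20), D(50)
Edges inside S: A-D(d=25), D-C(d=5), C-B(d=40)
numerator = 200 * 200 * 20 * 50 = 40000000
denominator = 25 * 5 * 40 = 5000
card(S) = 40000000 / 5000 = 8000

8000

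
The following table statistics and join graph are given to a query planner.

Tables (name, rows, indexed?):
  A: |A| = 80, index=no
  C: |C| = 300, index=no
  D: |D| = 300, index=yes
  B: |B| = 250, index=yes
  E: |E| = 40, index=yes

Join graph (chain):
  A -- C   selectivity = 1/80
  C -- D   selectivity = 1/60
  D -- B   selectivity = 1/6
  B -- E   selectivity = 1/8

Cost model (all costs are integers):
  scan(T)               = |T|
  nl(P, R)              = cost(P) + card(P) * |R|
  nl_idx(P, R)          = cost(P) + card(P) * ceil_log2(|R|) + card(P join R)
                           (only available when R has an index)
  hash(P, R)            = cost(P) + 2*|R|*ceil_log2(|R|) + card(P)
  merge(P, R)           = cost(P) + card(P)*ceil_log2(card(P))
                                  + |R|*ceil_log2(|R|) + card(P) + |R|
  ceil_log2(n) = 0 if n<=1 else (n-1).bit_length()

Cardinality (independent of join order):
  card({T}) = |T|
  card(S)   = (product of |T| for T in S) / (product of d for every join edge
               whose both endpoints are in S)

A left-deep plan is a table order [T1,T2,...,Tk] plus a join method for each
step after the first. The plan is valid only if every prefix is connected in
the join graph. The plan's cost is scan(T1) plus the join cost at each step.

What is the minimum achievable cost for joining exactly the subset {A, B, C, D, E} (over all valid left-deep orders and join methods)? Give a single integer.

Selinger DP over subsets of {A,B,C,D,E}:
  {A}: scan cost=80, card=80
  {C}: scan cost=300, card=300
  {D}: scan cost=300, card=300
  {B}: scan cost=250, card=250
  {E}: scan cost=40, card=40
  {AC}: card=300; try (A,hash)→1720, (C,merge)→3720, (A,merge)→3940, (C,hash)→5560, (C,nl)→24080, (A,nl)→24300; best=1720 via (A,hash)
  {CD}: card=1500; try (D,nl_idx)→4500, (D,hash)→6000, (C,hash)→6000, (D,merge)→6300, (C,merge)→6300, (D,nl)→90300 …(+1); best=4500 via (D,nl_idx)
  {BD}: card=12500; try (B,hash)→4600, (D,merge)→5500, (B,merge)→5550, (D,hash)→5900, (D,nl_idx)→15000, (B,nl_idx)→15200 …(+2); best=4600 via (B,hash)
  {BE}: card=1250; try (E,hash)→980, (B,nl_idx)→1610, (B,merge)→2570, (E,merge)→2780, (E,nl_idx)→3000, (B,hash)→4080 …(+2); best=980 via (E,hash)
  {ACD}: card=1500; try (D,nl_idx)→5920, (A,hash)→7120, (D,hash)→7420, (D,merge)→7720, (A,merge)→23140, (D,nl)→91720 …(+1); best=5920 via (D,nl_idx)
  {BCD}: card=62500; try (B,hash)→10000, (C,hash)→22500, (B,merge)→24750, (B,nl_idx)→79000, (C,merge)→195100, (B,nl)→379500 …(+1); best=10000 via (B,hash)
  {BDE}: card=62500; try (D,hash)→7630, (E,hash)→17580, (D,merge)→18980, (D,nl_idx)→74730, (E,nl_idx)→142100, (E,merge)→192380 …(+2); best=7630 via (D,hash)
  {ABCD}: card=62500; try (B,hash)→11420, (B,merge)→26170, (A,hash)→73620, (B,nl_idx)→80420, (B,nl)→380920, (A,merge)→1073140 …(+1); best=11420 via (B,hash)
  {BCDE}: card=312500; try (E,hash)→72980, (C,hash)→75530, (E,nl_idx)→697500, (E,merge)→1072780, (C,merge)→1073130, (E,nl)→2510000 …(+1); best=72980 via (E,hash)
  {ABCDE}: card=312500; try (E,hash)→74400, (A,hash)→386600, (E,nl_idx)→698920, (E,merge)→1074200, (E,nl)→2511420, (A,merge)→6323620 …(+1); best=74400 via (E,hash)

74400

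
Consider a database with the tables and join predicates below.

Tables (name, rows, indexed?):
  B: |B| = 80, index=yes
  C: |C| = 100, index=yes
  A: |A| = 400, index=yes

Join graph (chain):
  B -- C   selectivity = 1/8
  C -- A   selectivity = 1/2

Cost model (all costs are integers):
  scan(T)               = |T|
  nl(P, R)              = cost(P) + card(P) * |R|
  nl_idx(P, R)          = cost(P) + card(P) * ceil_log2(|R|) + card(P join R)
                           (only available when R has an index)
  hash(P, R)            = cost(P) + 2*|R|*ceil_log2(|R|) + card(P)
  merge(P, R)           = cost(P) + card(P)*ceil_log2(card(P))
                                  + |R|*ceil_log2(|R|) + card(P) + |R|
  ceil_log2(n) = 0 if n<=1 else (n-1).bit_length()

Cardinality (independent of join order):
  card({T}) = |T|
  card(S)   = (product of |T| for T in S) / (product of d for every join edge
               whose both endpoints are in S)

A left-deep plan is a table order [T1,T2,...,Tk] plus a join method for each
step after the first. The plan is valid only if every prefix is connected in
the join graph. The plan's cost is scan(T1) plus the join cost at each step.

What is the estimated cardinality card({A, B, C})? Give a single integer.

Tables in S: A(400), B(80), C(100)
Edges inside S: B-C(d=8), C-A(d=2)
numerator = 400 * 80 * 100 = 3200000
denominator = 8 * 2 = 16
card(S) = 3200000 / 16 = 200000

200000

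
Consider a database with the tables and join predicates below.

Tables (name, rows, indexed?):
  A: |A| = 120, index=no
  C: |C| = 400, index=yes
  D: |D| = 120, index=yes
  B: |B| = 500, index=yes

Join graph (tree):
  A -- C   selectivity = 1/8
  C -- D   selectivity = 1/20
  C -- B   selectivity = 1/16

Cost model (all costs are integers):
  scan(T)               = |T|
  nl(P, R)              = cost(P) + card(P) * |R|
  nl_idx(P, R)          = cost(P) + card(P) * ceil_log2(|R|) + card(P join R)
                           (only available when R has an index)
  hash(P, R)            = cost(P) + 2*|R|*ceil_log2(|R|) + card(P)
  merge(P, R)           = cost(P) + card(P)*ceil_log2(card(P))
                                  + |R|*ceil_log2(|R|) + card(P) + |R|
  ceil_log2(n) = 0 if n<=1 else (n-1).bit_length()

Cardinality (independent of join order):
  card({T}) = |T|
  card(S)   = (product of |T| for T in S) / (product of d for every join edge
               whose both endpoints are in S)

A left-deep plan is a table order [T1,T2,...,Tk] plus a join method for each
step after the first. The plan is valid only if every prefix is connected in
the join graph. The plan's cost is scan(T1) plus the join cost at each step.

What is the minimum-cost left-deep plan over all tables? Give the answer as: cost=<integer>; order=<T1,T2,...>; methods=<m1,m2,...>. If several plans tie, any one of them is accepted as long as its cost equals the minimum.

cost=51560; order=C,D,A,B; methods=hash,hash,hash

Selinger DP (subsets sized 1..n):
  {A}: scan cost=120, card=120
  {C}: scan cost=400, card=400
  {D}: scan cost=120, card=120
  {B}: scan cost=500, card=500
  {AC}: card=6000; try (A,hash)→2480, (C,merge)→5080, (A,merge)→5360, (C,nl_idx)→7200, (C,hash)→7440, (C,nl)→48120 …(+1); best=2480 via (A,hash)
  {CD}: card=2400; try (D,hash)→2480, (C,nl_idx)→3600, (C,merge)→5080, (D,merge)→5360, (D,nl_idx)→5600, (C,hash)→7440 …(+2); best=2480 via (D,hash)
  {BC}: card=12500; try (C,hash)→8200, (B,merge)→9400, (C,merge)→9500, (B,hash)→9800, (B,nl_idx)→16500, (C,nl_idx)→17500 …(+2); best=8200 via (C,hash)
  {ACD}: card=36000; try (A,hash)→6560, (D,hash)→10160, (A,merge)→34640, (D,nl_idx)→80480, (D,merge)→87440, (A,nl)→290480 …(+1); best=6560 via (A,hash)
  {ABC}: card=187500; try (B,hash)→17480, (A,hash)→22380, (B,merge)→91480, (A,merge)→196660, (B,nl_idx)→243980, (A,nl)→1508200 …(+1); best=17480 via (B,hash)
  {BCD}: card=75000; try (B,hash)→13880, (D,hash)→22380, (B,merge)→38680, (B,nl_idx)→99080, (D,nl_idx)→170700, (D,merge)→196660 …(+2); best=13880 via (B,hash)
  {ABCD}: card=1125000; try (B,hash)→51560, (A,hash)→90560, (D,hash)→206660, (B,merge)→623560, (A,merge)→1364840, (B,nl_idx)→1455560 …(+5); best=51560 via (B,hash)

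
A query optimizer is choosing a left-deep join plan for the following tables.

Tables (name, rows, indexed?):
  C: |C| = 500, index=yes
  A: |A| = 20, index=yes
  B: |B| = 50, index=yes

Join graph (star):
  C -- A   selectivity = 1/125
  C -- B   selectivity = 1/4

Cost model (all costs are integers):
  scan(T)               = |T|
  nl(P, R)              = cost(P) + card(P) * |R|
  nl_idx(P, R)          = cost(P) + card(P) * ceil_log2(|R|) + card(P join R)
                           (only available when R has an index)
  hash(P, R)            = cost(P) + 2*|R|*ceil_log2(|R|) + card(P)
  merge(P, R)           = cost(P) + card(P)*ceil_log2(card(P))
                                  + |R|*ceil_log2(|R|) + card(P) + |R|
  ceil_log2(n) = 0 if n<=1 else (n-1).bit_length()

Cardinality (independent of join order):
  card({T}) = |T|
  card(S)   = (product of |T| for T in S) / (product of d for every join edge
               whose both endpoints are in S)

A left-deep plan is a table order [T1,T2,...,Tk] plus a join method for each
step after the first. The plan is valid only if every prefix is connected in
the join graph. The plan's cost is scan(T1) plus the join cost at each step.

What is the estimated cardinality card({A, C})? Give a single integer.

Tables in S: A(20), C(500)
Edges inside S: C-A(d=125)
numerator = 20 * 500 = 10000
denominator = 125 = 125
card(S) = 10000 / 125 = 80

80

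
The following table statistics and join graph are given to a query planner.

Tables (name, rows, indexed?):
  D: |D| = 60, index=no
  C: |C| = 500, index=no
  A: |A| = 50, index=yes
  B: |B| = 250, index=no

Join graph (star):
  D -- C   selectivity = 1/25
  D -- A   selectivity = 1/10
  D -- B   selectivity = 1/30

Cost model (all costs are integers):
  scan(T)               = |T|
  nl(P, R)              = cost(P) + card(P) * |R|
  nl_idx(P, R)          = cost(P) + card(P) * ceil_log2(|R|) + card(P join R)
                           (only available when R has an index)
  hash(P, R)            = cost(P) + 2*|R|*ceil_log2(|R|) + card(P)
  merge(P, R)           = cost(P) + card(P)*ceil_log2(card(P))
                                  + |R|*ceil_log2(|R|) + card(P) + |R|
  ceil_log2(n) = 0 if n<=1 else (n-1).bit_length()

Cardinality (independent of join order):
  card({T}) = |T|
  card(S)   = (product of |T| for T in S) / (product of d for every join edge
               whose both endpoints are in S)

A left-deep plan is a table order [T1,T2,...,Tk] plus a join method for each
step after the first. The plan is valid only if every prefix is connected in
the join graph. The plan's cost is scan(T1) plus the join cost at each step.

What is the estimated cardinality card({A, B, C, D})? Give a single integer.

Tables in S: A(50), B(250), C(500), D(60)
Edges inside S: D-C(d=25), D-A(d=10), D-B(d=30)
numerator = 50 * 250 * 500 * 60 = 375000000
denominator = 25 * 10 * 30 = 7500
card(S) = 375000000 / 7500 = 50000

50000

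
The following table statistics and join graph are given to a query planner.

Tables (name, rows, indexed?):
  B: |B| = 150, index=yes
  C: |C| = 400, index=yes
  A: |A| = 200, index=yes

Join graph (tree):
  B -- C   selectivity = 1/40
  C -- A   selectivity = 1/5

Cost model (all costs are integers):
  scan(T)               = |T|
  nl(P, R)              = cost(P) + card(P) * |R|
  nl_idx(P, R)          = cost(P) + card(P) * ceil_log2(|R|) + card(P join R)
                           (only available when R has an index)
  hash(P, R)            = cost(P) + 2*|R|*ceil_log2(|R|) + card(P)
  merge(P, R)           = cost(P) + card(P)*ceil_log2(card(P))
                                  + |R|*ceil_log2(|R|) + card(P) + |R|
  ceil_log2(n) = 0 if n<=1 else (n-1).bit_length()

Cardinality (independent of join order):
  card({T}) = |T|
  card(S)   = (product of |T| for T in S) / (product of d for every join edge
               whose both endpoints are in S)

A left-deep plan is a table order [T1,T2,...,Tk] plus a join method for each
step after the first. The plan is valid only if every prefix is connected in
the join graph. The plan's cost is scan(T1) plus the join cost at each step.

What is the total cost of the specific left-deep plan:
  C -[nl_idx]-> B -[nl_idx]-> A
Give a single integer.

77100

step 1: scan C: cost=400, card=400
step 2: join B via nl_idx
    card(P join B) = 400*150/(40) = 1500
    cost = 400 + 400*8 + 1500 = 5100
step 3: join A via nl_idx
    card(P join A) = 1500*200/(5) = 60000
    cost = 5100 + 1500*8 + 60000 = 77100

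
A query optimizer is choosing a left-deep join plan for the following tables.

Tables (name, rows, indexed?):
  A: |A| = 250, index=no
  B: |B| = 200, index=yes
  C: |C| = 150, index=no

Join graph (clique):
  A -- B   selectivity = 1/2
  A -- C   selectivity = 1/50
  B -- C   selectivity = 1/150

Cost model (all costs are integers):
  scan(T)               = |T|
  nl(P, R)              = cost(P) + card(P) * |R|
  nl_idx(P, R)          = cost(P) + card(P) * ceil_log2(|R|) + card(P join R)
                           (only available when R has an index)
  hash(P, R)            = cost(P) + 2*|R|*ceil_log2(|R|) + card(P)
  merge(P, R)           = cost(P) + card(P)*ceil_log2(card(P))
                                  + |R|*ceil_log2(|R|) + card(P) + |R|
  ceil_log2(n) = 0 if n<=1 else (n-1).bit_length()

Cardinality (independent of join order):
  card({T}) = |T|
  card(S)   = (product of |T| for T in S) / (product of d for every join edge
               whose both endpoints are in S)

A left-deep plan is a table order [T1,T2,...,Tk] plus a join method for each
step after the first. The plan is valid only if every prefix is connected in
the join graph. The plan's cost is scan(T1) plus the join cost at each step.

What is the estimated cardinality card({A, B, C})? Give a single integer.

500

Tables in S: A(250), B(200), C(150)
Edges inside S: A-B(d=2), A-C(d=50), B-C(d=150)
numerator = 250 * 200 * 150 = 7500000
denominator = 2 * 50 * 150 = 15000
card(S) = 7500000 / 15000 = 500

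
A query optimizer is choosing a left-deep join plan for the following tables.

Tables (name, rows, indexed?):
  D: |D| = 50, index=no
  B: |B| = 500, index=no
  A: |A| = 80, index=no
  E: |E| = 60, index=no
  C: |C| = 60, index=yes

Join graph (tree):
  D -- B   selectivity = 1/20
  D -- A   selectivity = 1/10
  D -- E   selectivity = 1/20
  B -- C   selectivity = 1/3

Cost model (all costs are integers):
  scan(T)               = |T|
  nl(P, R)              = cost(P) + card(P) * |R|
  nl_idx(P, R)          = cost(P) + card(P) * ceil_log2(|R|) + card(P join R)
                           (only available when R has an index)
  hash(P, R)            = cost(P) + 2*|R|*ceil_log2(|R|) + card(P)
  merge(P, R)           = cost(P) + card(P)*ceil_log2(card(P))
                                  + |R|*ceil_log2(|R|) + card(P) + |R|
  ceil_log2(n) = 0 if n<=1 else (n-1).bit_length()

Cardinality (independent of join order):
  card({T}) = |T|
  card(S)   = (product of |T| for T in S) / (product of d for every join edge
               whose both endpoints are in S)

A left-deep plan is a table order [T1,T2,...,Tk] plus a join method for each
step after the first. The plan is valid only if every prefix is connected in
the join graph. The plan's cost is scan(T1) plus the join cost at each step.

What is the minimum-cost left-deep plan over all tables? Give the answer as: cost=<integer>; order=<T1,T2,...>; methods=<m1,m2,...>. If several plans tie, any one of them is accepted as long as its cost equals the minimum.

cost=39160; order=B,D,E,A,C; methods=hash,hash,hash,hash

Selinger DP (subsets sized 1..n):
  {D}: scan cost=50, card=50
  {B}: scan cost=500, card=500
  {A}: scan cost=80, card=80
  {E}: scan cost=60, card=60
  {C}: scan cost=60, card=60
  {BD}: card=1250; try (D,hash)→1600, (B,merge)→5400, (D,merge)→5850, (B,hash)→9100, (B,nl)→25050, (D,nl)→25500; best=1600 via (D,hash)
  {AD}: card=400; try (D,hash)→760, (A,merge)→1040, (D,merge)→1070, (A,hash)→1220, (A,nl)→4050, (D,nl)→4080; best=760 via (D,hash)
  {DE}: card=150; try (D,hash)→720, (E,hash)→820, (E,merge)→820, (D,merge)→830, (E,nl)→3050, (D,nl)→3060; best=720 via (D,hash)
  {BC}: card=10000; try (C,hash)→1720, (B,merge)→5480, (C,merge)→5920, (B,hash)→9120, (C,nl_idx)→13500, (B,nl)→30060 …(+1); best=1720 via (C,hash)
  {ABD}: card=10000; try (A,hash)→3970, (B,merge)→9760, (B,hash)→10160, (A,merge)→17240, (A,nl)→101600, (B,nl)→200760; best=3970 via (A,hash)
  {BDE}: card=3750; try (E,hash)→3570, (B,merge)→7070, (B,hash)→9870, (E,merge)→17020, (B,nl)→75720, (E,nl)→76600; best=3570 via (E,hash)
  {BCD}: card=25000; try (C,hash)→3570, (D,hash)→12320, (C,merge)→17020, (C,nl_idx)→34100, (C,nl)→76600, (D,merge)→152070 …(+1); best=3570 via (C,hash)
  {ADE}: card=1200; try (E,hash)→1880, (A,hash)→1990, (A,merge)→2710, (E,merge)→5180, (A,nl)→12720, (E,nl)→24760; best=1880 via (E,hash)
  {ABDE}: card=30000; try (A,hash)→8440, (B,hash)→12080, (E,hash)→14690, (B,merge)→21280, (A,merge)→52960, (E,merge)→154390 …(+3); best=8440 via (A,hash)
  {ABCD}: card=200000; try (C,hash)→14690, (A,hash)→29690, (C,merge)→154390, (C,nl_idx)→263970, (A,merge)→404210, (C,nl)→603970 …(+1); best=14690 via (C,hash)
  {BCDE}: card=75000; try (C,hash)→8040, (E,hash)→29290, (C,merge)→52740, (C,nl_idx)→101070, (C,nl)→228570, (E,merge)→403990 …(+1); best=8040 via (C,hash)
  {ABCDE}: card=600000; try (C,hash)→39160, (A,hash)→84160, (E,hash)→215410, (C,merge)→488860, (C,nl_idx)→788440, (A,merge)→1358680 …(+4); best=39160 via (C,hash)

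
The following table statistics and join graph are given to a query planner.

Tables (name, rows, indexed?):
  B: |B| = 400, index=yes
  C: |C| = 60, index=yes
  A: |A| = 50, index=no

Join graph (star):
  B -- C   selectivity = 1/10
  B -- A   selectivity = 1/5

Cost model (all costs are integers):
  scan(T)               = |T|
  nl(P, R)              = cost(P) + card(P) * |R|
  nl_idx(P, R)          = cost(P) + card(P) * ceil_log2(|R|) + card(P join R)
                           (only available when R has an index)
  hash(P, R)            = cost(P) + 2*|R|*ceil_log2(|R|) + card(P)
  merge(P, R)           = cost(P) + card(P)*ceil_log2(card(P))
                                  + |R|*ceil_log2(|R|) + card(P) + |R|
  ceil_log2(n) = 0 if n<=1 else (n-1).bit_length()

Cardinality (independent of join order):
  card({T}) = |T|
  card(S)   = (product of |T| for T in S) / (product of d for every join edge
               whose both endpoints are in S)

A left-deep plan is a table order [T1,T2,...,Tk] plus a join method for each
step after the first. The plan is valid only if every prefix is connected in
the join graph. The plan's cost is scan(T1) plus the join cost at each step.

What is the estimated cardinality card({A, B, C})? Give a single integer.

24000

Tables in S: A(50), B(400), C(60)
Edges inside S: B-C(d=10), B-A(d=5)
numerator = 50 * 400 * 60 = 1200000
denominator = 10 * 5 = 50
card(S) = 1200000 / 50 = 24000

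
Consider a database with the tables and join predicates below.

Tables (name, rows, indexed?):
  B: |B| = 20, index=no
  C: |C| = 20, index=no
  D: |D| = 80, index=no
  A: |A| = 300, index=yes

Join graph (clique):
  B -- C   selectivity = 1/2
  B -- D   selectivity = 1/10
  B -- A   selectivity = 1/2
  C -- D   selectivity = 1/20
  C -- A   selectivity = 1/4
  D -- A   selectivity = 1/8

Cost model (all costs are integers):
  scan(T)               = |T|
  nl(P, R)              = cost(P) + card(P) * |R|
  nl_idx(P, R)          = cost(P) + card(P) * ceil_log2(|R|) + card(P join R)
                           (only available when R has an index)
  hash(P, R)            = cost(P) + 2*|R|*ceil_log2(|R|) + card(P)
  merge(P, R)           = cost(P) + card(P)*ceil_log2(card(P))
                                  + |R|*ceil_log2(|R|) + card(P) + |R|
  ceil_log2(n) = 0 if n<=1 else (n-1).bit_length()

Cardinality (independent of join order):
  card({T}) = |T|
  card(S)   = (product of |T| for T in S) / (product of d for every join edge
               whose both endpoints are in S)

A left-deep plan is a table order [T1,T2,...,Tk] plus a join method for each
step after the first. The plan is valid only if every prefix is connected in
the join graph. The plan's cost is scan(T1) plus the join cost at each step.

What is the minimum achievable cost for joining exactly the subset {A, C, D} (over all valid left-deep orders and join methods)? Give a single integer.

1830

Selinger DP over subsets of {A,C,D}:
  {C}: scan cost=20, card=20
  {D}: scan cost=80, card=80
  {A}: scan cost=300, card=300
  {CD}: card=80; try (C,hash)→360, (D,merge)→780, (C,merge)→840, (D,hash)→1160, (D,nl)→1620, (C,nl)→1680; best=360 via (C,hash)
  {AC}: card=1500; try (C,hash)→800, (A,nl_idx)→1700, (A,merge)→3140, (C,merge)→3420, (A,hash)→5440, (A,nl)→6020 …(+1); best=800 via (C,hash)
  {AD}: card=3000; try (D,hash)→1720, (A,merge)→3720, (A,nl_idx)→3800, (D,merge)→3940, (A,hash)→5560, (A,nl)→24080 …(+1); best=1720 via (D,hash)
  {ACD}: card=750; try (A,nl_idx)→1830, (D,hash)→3420, (A,merge)→4000, (C,hash)→4920, (A,hash)→5840, (D,merge)→19440 …(+4); best=1830 via (A,nl_idx)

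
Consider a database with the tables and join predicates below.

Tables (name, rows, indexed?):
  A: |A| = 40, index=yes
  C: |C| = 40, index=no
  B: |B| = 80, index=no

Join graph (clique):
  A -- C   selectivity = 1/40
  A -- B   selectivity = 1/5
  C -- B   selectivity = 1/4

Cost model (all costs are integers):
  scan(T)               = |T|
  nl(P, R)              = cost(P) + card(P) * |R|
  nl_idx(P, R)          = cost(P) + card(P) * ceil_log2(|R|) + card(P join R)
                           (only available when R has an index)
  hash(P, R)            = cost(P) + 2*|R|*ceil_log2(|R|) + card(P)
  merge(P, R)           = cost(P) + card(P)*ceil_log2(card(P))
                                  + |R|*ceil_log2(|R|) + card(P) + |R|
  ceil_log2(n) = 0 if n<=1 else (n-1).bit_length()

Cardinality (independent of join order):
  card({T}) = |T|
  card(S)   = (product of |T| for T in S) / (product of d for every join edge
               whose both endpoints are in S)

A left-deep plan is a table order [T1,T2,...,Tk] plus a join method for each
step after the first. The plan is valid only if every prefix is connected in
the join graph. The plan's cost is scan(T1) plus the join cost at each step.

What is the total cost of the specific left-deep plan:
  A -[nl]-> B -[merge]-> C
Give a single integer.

step 1: scan A: cost=40, card=40
step 2: join B via nl
    card(P join B) = 40*80/(5) = 640
    cost = 40 + 40*80 = 3240
step 3: join C via merge
    card(P join C) = 640*40/(40*4) = 160
    cost = 3240 + 640*10 + 40*6 + 640 + 40 = 10560

10560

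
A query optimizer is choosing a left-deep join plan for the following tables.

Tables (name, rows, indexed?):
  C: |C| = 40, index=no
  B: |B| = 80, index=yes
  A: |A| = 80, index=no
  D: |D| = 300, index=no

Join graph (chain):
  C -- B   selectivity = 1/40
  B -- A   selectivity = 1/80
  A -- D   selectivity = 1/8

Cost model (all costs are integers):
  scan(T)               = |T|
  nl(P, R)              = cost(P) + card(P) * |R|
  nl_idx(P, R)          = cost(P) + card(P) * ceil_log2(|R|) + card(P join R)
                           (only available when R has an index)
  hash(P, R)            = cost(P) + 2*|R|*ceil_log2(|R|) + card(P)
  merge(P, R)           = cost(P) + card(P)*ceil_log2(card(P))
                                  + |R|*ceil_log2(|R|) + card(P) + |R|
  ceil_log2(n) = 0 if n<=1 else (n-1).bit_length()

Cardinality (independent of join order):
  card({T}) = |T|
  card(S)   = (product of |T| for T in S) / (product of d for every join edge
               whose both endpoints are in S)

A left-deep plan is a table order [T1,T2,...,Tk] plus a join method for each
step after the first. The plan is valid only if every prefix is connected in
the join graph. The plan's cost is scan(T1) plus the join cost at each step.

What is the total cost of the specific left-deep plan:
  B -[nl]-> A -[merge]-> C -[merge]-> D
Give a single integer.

step 1: scan B: cost=80, card=80
step 2: join A via nl
    card(P join A) = 80*80/(80) = 80
    cost = 80 + 80*80 = 6480
step 3: join C via merge
    card(P join C) = 80*40/(40) = 80
    cost = 6480 + 80*7 + 40*6 + 80 + 40 = 7400
step 4: join D via merge
    card(P join D) = 80*300/(8) = 3000
    cost = 7400 + 80*7 + 300*9 + 80 + 300 = 11040

11040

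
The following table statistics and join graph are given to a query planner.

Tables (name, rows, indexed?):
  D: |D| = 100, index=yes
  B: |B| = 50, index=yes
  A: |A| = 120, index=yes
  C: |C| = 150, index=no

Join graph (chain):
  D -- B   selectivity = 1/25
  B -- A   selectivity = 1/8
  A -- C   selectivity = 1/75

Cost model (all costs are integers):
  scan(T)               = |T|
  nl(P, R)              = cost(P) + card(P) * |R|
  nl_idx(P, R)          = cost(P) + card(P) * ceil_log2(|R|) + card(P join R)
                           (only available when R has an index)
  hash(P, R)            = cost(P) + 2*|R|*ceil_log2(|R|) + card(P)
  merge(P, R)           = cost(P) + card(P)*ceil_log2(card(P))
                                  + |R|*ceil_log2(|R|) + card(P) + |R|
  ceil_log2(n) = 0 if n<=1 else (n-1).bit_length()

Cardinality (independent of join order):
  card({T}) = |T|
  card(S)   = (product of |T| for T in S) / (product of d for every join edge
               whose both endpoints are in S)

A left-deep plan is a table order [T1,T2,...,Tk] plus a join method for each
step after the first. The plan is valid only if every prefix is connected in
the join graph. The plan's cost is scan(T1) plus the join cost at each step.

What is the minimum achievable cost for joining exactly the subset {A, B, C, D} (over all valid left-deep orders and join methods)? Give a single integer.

Selinger DP over subsets of {A,B,C,D}:
  {D}: scan cost=100, card=100
  {B}: scan cost=50, card=50
  {A}: scan cost=120, card=120
  {C}: scan cost=150, card=150
  {BD}: card=200; try (D,nl_idx)→600, (B,hash)→800, (B,nl_idx)→900, (D,merge)→1200, (B,merge)→1250, (D,hash)→1500 …(+2); best=600 via (D,nl_idx)
  {AB}: card=750; try (B,hash)→840, (A,nl_idx)→1150, (A,merge)→1360, (B,merge)→1430, (B,nl_idx)→1590, (A,hash)→1780 …(+2); best=840 via (B,hash)
  {AC}: card=240; try (A,nl_idx)→1440, (A,hash)→1980, (C,merge)→2430, (A,merge)→2460, (C,hash)→2640, (C,nl)→18120 …(+1); best=1440 via (A,nl_idx)
  {ABD}: card=3000; try (A,hash)→2480, (D,hash)→2990, (A,merge)→3360, (A,nl_idx)→5000, (D,nl_idx)→9090, (D,merge)→9890 …(+2); best=2480 via (A,hash)
  {ABC}: card=1500; try (B,hash)→2280, (B,merge)→3950, (C,hash)→3990, (B,nl_idx)→4380, (C,merge)→10440, (B,nl)→13440 …(+1); best=2280 via (B,hash)
  {ABCD}: card=6000; try (D,hash)→5180, (C,hash)→7880, (D,nl_idx)→18780, (D,merge)→21080, (C,merge)→42830, (D,nl)→152280 …(+1); best=5180 via (D,hash)

5180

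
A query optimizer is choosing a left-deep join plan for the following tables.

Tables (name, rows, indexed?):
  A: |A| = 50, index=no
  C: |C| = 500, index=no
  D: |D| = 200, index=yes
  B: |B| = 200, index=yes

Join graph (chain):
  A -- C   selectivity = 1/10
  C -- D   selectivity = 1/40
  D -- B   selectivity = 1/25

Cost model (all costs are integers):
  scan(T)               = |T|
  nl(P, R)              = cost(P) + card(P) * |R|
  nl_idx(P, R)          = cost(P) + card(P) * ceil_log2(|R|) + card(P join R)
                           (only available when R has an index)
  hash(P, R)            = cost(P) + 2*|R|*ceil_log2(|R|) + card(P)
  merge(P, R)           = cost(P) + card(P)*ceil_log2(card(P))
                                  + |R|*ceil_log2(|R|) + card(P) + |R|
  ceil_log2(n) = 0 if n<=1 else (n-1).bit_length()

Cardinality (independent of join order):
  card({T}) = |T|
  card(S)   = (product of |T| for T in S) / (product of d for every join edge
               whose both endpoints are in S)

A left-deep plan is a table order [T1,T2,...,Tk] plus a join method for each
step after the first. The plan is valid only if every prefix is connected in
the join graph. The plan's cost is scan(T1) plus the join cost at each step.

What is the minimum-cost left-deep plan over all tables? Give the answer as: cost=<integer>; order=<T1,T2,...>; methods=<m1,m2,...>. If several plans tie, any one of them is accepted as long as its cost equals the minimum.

Selinger DP (subsets sized 1..n):
  {A}: scan cost=50, card=50
  {C}: scan cost=500, card=500
  {D}: scan cost=200, card=200
  {B}: scan cost=200, card=200
  {AC}: card=2500; try (A,hash)→1600, (C,merge)→5400, (A,merge)→5850, (C,hash)→9100, (C,nl)→25050, (A,nl)→25500; best=1600 via (A,hash)
  {CD}: card=2500; try (D,hash)→4200, (D,nl_idx)→7000, (C,merge)→7000, (D,merge)→7300, (C,hash)→9400, (C,nl)→100200 …(+1); best=4200 via (D,hash)
  {BD}: card=1600; try (D,nl_idx)→3400, (B,nl_idx)→3400, (D,hash)→3600, (B,hash)→3600, (D,merge)→3800, (B,merge)→3800 …(+2); best=3400 via (D,nl_idx)
  {ACD}: card=12500; try (D,hash)→7300, (A,hash)→7300, (D,nl_idx)→34100, (D,merge)→35900, (A,merge)→37050, (A,nl)→129200 …(+1); best=7300 via (D,hash)
  {BCD}: card=20000; try (B,hash)→9900, (C,hash)→14000, (C,merge)→27600, (B,merge)→38500, (B,nl_idx)→44200, (B,nl)→504200 …(+1); best=9900 via (B,hash)
  {ABCD}: card=100000; try (B,hash)→23000, (A,hash)→30500, (B,merge)→196600, (B,nl_idx)→207300, (A,merge)→330250, (A,nl)→1009900 …(+1); best=23000 via (B,hash)

cost=23000; order=C,A,D,B; methods=hash,hash,hash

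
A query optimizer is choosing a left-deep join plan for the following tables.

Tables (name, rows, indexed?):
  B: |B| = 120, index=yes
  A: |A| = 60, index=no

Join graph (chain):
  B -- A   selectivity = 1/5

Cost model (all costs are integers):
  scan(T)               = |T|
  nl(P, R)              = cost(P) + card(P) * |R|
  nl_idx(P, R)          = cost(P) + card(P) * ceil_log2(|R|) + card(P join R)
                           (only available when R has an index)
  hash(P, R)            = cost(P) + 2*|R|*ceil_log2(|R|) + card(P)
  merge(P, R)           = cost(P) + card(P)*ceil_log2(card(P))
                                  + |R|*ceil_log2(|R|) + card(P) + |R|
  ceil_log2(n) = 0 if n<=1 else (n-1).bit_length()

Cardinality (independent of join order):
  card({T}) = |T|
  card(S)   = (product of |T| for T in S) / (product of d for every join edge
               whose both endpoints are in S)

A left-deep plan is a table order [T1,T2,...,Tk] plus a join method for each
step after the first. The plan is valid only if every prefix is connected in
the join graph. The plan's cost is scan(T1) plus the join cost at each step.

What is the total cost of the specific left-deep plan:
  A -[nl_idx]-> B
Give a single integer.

1920

step 1: scan A: cost=60, card=60
step 2: join B via nl_idx
    card(P join B) = 60*120/(5) = 1440
    cost = 60 + 60*7 + 1440 = 1920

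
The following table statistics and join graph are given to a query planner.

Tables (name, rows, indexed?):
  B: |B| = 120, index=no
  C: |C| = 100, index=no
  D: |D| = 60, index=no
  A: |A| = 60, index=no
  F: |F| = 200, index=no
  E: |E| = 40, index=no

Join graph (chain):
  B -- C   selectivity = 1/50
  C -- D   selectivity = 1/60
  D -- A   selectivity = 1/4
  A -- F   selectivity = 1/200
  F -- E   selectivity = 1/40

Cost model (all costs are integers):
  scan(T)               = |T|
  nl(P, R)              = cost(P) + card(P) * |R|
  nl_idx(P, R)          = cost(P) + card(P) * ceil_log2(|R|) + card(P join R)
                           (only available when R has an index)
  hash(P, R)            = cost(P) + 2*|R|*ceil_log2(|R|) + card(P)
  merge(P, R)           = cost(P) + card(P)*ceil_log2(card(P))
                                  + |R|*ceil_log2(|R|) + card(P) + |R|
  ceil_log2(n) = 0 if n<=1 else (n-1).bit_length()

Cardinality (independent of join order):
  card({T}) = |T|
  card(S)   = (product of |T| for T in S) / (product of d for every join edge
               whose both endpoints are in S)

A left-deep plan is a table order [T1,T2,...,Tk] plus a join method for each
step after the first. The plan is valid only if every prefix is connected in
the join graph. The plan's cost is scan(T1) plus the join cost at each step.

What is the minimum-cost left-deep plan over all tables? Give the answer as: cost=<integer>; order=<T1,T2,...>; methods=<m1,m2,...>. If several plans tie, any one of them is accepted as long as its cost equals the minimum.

Selinger DP (subsets sized 1..n):
  {B}: scan cost=120, card=120
  {C}: scan cost=100, card=100
  {D}: scan cost=60, card=60
  {A}: scan cost=60, card=60
  {F}: scan cost=200, card=200
  {E}: scan cost=40, card=40
  {BC}: card=240; try (C,hash)→1640, (B,merge)→1860, (C,merge)→1880, (B,hash)→1880, (B,nl)→12100, (C,nl)→12120; best=1640 via (C,hash)
  {CD}: card=100; try (D,hash)→920, (C,merge)→1280, (D,merge)→1320, (C,hash)→1520, (C,nl)→6060, (D,nl)→6100; best=920 via (D,hash)
  {AD}: card=900; try (D,hash)→840, (A,hash)→840, (D,merge)→900, (A,merge)→900, (D,nl)→3660, (A,nl)→3660; best=840 via (D,hash)
  {AF}: card=60; try (A,hash)→1120, (F,merge)→2280, (A,merge)→2420, (F,hash)→3320, (F,nl)→12060, (A,nl)→12200; best=1120 via (A,hash)
  {EF}: card=200; try (E,hash)→880, (F,merge)→2120, (E,merge)→2280, (F,hash)→3280, (F,nl)→8040, (E,nl)→8200; best=880 via (E,hash)
  {BCD}: card=240; try (D,hash)→2600, (B,merge)→2680, (B,hash)→2700, (D,merge)→4220, (B,nl)→12920, (D,nl)→16040; best=2600 via (D,hash)
  {ACD}: card=1500; try (A,hash)→1740, (A,merge)→2140, (C,hash)→3140, (A,nl)→6920, (C,merge)→11540, (C,nl)→90840; best=1740 via (A,hash)
  {ADF}: card=900; try (D,hash)→1900, (D,merge)→1960, (D,nl)→4720, (F,hash)→4940, (F,merge)→12540, (F,nl)→180840; best=1900 via (D,hash)
  {AEF}: card=60; try (E,hash)→1660, (A,hash)→1800, (E,merge)→1820, (A,merge)→3100, (E,nl)→3520, (A,nl)→12880; best=1660 via (E,hash)
  {ABCD}: card=3600; try (A,hash)→3560, (B,hash)→4920, (A,merge)→5180, (A,nl)→17000, (B,merge)→20700, (B,nl)→181740; best=3560 via (A,hash)
  {ACDF}: card=1500; try (C,hash)→4200, (F,hash)→6440, (C,merge)→12600, (F,merge)→21540, (C,nl)→91900, (F,nl)→301740; best=4200 via (C,hash)
  {ADEF}: card=900; try (D,hash)→2440, (D,merge)→2500, (E,hash)→3280, (D,nl)→5260, (E,merge)→12080, (E,nl)→37900; best=2440 via (D,hash)
  {ABCDF}: card=3600; try (B,hash)→7380, (F,hash)→10360, (B,merge)→23160, (F,merge)→52160, (B,nl)→184200, (F,nl)→723560; best=7380 via (B,hash)
  {ACDEF}: card=1500; try (C,hash)→4740, (E,hash)→6180, (C,merge)→13140, (E,merge)→22480, (E,nl)→64200, (C,nl)→92440; best=4740 via (C,hash)
  {ABCDEF}: card=3600; try (B,hash)→7920, (E,hash)→11460, (B,merge)→23700, (E,merge)→54460, (E,nl)→151380, (B,nl)→184740; best=7920 via (B,hash)

cost=7920; order=F,A,E,D,C,B; methods=hash,hash,hash,hash,hash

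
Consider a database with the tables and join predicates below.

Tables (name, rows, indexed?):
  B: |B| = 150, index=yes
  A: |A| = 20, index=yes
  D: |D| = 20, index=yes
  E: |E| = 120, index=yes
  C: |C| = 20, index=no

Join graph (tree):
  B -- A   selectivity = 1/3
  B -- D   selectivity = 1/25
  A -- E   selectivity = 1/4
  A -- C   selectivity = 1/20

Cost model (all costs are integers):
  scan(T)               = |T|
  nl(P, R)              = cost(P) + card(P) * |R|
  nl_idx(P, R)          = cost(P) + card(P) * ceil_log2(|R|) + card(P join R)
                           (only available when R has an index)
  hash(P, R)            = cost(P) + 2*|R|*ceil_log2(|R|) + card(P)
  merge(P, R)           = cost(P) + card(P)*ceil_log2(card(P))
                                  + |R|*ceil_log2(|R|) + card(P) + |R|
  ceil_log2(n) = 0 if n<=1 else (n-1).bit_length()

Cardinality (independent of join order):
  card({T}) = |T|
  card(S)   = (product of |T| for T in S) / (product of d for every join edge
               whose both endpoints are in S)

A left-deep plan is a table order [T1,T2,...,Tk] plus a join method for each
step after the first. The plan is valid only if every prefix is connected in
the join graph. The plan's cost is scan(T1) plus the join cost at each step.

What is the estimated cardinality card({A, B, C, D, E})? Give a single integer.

24000

Tables in S: A(20), B(150), C(20), D(20), E(120)
Edges inside S: B-A(d=3), B-D(d=25), A-E(d=4), A-C(d=20)
numerator = 20 * 150 * 20 * 20 * 120 = 144000000
denominator = 3 * 25 * 4 * 20 = 6000
card(S) = 144000000 / 6000 = 24000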